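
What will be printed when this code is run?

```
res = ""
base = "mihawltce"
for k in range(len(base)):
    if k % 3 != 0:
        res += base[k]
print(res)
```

ihwlce

k=0: skip
k=1: add 'i' → 'i'
k=2: add 'h' → 'ih'
k=3: skip
k=4: add 'w' → 'ihw'
k=5: add 'l' → 'ihwl'
k=6: skip
k=7: add 'c' → 'ihwlc'
k=8: add 'e' → 'ihwlce'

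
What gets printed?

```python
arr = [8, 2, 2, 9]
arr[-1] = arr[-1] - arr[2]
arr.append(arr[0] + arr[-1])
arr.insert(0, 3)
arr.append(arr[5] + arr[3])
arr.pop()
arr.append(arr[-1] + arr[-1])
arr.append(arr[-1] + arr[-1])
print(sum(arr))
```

arr[-1] = arr[-1]-arr[2] = 9-2 = 7 → [8, 2, 2, 7]
append arr[0]+arr[-1] = 8+7 = 15 → [8, 2, 2, 7, 15]
insert 3 at 0 → [3, 8, 2, 2, 7, 15]
append arr[5]+arr[3] = 15+2 = 17 → [3, 8, 2, 2, 7, 15, 17]
pop() removes 17 → [3, 8, 2, 2, 7, 15]
append arr[-1]+arr[-1] = 15+15 = 30 → [3, 8, 2, 2, 7, 15, 30]
append arr[-1]+arr[-1] = 30+30 = 60 → [3, 8, 2, 2, 7, 15, 30, 60]
sum = 127

127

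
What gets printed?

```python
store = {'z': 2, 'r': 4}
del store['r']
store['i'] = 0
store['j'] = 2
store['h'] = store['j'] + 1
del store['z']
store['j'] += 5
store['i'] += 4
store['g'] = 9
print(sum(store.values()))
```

23

del 'r' → {'z': 2}
store['i'] = 0 → {'z': 2, 'i': 0}
store['j'] = 2 → {'z': 2, 'i': 0, 'j': 2}
store['h'] = store['j']+1 = 3 → {'z': 2, 'i': 0, 'j': 2, 'h': 3}
del 'z' → {'i': 0, 'j': 2, 'h': 3}
store['j'] = 2+5 = 7 → {'i': 0, 'j': 7, 'h': 3}
store['i'] = 0+4 = 4 → {'i': 4, 'j': 7, 'h': 3}
store['g'] = 9 → {'i': 4, 'j': 7, 'h': 3, 'g': 9}
sum of values = 23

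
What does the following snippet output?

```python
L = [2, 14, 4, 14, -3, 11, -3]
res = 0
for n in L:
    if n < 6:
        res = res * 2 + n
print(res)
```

23

n=2: <6, res = 0*2+2 = 2
n=14: not <6
n=4: <6, res = 2*2+4 = 8
n=14: not <6
n=-3: <6, res = 8*2+(-3) = 13
n=11: not <6
n=-3: <6, res = 13*2+(-3) = 23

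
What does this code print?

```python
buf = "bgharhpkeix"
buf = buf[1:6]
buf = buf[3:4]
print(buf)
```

slice [1:6] → 'gharh'
slice [3:4] → 'r'

r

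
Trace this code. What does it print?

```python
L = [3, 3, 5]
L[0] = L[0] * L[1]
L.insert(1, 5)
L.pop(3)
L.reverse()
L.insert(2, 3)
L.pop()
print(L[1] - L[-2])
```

0

L[0] = L[0]*L[1] = 3*3 = 9 → [9, 3, 5]
insert 5 at 1 → [9, 5, 3, 5]
pop(3) removes 5 → [9, 5, 3]
reverse → [3, 5, 9]
insert 3 at 2 → [3, 5, 3, 9]
pop() removes 9 → [3, 5, 3]
L[1]-L[-2] = 5-5 = 0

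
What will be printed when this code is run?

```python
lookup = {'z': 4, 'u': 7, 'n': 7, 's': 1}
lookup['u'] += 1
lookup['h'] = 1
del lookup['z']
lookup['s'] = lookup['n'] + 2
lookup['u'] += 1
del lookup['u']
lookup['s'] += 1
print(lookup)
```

{'n': 7, 's': 10, 'h': 1}

lookup['u'] = 7+1 = 8 → {'z': 4, 'u': 8, 'n': 7, 's': 1}
lookup['h'] = 1 → {'z': 4, 'u': 8, 'n': 7, 's': 1, 'h': 1}
del 'z' → {'u': 8, 'n': 7, 's': 1, 'h': 1}
lookup['s'] = lookup['n']+2 = 9 → {'u': 8, 'n': 7, 's': 9, 'h': 1}
lookup['u'] = 8+1 = 9 → {'u': 9, 'n': 7, 's': 9, 'h': 1}
del 'u' → {'n': 7, 's': 9, 'h': 1}
lookup['s'] = 9+1 = 10 → {'n': 7, 's': 10, 'h': 1}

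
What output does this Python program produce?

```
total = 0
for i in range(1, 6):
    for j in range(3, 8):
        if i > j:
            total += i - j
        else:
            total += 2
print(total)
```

48

i=1,j=3: not 1>3, total = 0+2 = 2
i=1,j=4: not 1>4, total = 2+2 = 4
i=1,j=5: not 1>5, total = 4+2 = 6
i=1,j=6: not 1>6, total = 6+2 = 8
i=1,j=7: not 1>7, total = 8+2 = 10
i=2,j=3: not 2>3, total = 10+2 = 12
i=2,j=4: not 2>4, total = 12+2 = 14
i=2,j=5: not 2>5, total = 14+2 = 16
i=2,j=6: not 2>6, total = 16+2 = 18
i=2,j=7: not 2>7, total = 18+2 = 20
i=3,j=3: not 3>3, total = 20+2 = 22
i=3,j=4: not 3>4, total = 22+2 = 24
i=3,j=5: not 3>5, total = 24+2 = 26
i=3,j=6: not 3>6, total = 26+2 = 28
i=3,j=7: not 3>7, total = 28+2 = 30
i=4,j=3: 4>3, total = 30+1 = 31
i=4,j=4: not 4>4, total = 31+2 = 33
i=4,j=5: not 4>5, total = 33+2 = 35
i=4,j=6: not 4>6, total = 35+2 = 37
i=4,j=7: not 4>7, total = 37+2 = 39
i=5,j=3: 5>3, total = 39+2 = 41
i=5,j=4: 5>4, total = 41+1 = 42
i=5,j=5: not 5>5, total = 42+2 = 44
i=5,j=6: not 5>6, total = 44+2 = 46
i=5,j=7: not 5>7, total = 46+2 = 48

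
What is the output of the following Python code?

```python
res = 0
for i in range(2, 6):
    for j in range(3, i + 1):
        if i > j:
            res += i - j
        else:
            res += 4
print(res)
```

16

i=3,j=3: not 3>3, res = 0+4 = 4
i=4,j=3: 4>3, res = 4+1 = 5
i=4,j=4: not 4>4, res = 5+4 = 9
i=5,j=3: 5>3, res = 9+2 = 11
i=5,j=4: 5>4, res = 11+1 = 12
i=5,j=5: not 5>5, res = 12+4 = 16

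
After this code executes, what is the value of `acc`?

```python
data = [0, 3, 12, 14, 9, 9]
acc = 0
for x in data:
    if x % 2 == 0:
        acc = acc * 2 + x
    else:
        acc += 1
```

x=0: even, acc = 0*2+0 = 0
x=3: not even, acc = 0+1 = 1
x=12: even, acc = 1*2+12 = 14
x=14: even, acc = 14*2+14 = 42
x=9: not even, acc = 42+1 = 43
x=9: not even, acc = 43+1 = 44

44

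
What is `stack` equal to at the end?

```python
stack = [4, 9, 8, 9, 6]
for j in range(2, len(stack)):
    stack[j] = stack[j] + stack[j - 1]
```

j=2: stack[2] = 8+9 = 17 → [4, 9, 17, 9, 6]
j=3: stack[3] = 9+17 = 26 → [4, 9, 17, 26, 6]
j=4: stack[4] = 6+26 = 32 → [4, 9, 17, 26, 32]

[4, 9, 17, 26, 32]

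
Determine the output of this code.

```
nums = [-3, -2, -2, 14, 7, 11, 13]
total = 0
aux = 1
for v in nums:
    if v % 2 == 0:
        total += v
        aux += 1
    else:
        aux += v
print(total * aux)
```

v=-3: not even; aux=-2
v=-2: even, total = 0+(-2) = -2; aux=-1
v=-2: even, total = (-2)+(-2) = -4; aux=0
v=14: even, total = (-4)+14 = 10; aux=1
v=7: not even; aux=8
v=11: not even; aux=19
v=13: not even; aux=32
total*aux = 10*32 = 320

320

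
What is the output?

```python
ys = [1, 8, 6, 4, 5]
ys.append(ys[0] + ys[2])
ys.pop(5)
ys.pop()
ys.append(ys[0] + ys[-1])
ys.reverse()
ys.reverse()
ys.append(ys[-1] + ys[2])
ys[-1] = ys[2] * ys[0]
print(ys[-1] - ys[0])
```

5

append ys[0]+ys[2] = 1+6 = 7 → [1, 8, 6, 4, 5, 7]
pop(5) removes 7 → [1, 8, 6, 4, 5]
pop() removes 5 → [1, 8, 6, 4]
append ys[0]+ys[-1] = 1+4 = 5 → [1, 8, 6, 4, 5]
reverse → [5, 4, 6, 8, 1]
reverse → [1, 8, 6, 4, 5]
append ys[-1]+ys[2] = 5+6 = 11 → [1, 8, 6, 4, 5, 11]
ys[-1] = ys[2]*ys[0] = 6*1 = 6 → [1, 8, 6, 4, 5, 6]
ys[-1]-ys[0] = 6-1 = 5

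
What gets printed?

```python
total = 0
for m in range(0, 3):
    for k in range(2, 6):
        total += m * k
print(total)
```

m=0,k=2: total = 0+0 = 0
m=0,k=3: total = 0+0 = 0
m=0,k=4: total = 0+0 = 0
m=0,k=5: total = 0+0 = 0
m=1,k=2: total = 0+2 = 2
m=1,k=3: total = 2+3 = 5
m=1,k=4: total = 5+4 = 9
m=1,k=5: total = 9+5 = 14
m=2,k=2: total = 14+4 = 18
m=2,k=3: total = 18+6 = 24
m=2,k=4: total = 24+8 = 32
m=2,k=5: total = 32+10 = 42

42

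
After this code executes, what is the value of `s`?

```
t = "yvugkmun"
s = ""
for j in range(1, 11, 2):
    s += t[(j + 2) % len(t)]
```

'gmnvg'

j=1: add t[3]='g' → 'g'
j=3: add t[5]='m' → 'gm'
j=5: add t[7]='n' → 'gmn'
j=7: add t[1]='v' → 'gmnv'
j=9: add t[3]='g' → 'gmnvg'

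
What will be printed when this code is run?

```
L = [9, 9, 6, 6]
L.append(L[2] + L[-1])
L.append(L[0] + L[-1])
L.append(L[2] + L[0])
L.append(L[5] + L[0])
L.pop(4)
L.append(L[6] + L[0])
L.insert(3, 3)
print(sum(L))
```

138

append L[2]+L[-1] = 6+6 = 12 → [9, 9, 6, 6, 12]
append L[0]+L[-1] = 9+12 = 21 → [9, 9, 6, 6, 12, 21]
append L[2]+L[0] = 6+9 = 15 → [9, 9, 6, 6, 12, 21, 15]
append L[5]+L[0] = 21+9 = 30 → [9, 9, 6, 6, 12, 21, 15, 30]
pop(4) removes 12 → [9, 9, 6, 6, 21, 15, 30]
append L[6]+L[0] = 30+9 = 39 → [9, 9, 6, 6, 21, 15, 30, 39]
insert 3 at 3 → [9, 9, 6, 3, 6, 21, 15, 30, 39]
sum = 138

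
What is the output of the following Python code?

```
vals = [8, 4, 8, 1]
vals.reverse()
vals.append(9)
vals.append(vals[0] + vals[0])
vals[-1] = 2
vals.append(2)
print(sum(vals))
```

34

reverse → [1, 8, 4, 8]
append 9 → [1, 8, 4, 8, 9]
append vals[0]+vals[0] = 1+1 = 2 → [1, 8, 4, 8, 9, 2]
vals[-1] = 2 → [1, 8, 4, 8, 9, 2]
append 2 → [1, 8, 4, 8, 9, 2, 2]
sum = 34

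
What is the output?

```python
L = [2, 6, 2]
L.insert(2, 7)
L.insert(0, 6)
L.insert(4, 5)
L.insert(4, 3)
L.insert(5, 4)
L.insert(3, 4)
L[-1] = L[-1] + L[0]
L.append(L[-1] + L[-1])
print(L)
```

[6, 2, 6, 4, 7, 3, 4, 5, 8, 16]

insert 7 at 2 → [2, 6, 7, 2]
insert 6 at 0 → [6, 2, 6, 7, 2]
insert 5 at 4 → [6, 2, 6, 7, 5, 2]
insert 3 at 4 → [6, 2, 6, 7, 3, 5, 2]
insert 4 at 5 → [6, 2, 6, 7, 3, 4, 5, 2]
insert 4 at 3 → [6, 2, 6, 4, 7, 3, 4, 5, 2]
L[-1] = L[-1]+L[0] = 2+6 = 8 → [6, 2, 6, 4, 7, 3, 4, 5, 8]
append L[-1]+L[-1] = 8+8 = 16 → [6, 2, 6, 4, 7, 3, 4, 5, 8, 16]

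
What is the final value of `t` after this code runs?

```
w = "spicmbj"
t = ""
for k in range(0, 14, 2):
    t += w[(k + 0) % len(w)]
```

k=0: add w[0]='s' → 's'
k=2: add w[2]='i' → 'si'
k=4: add w[4]='m' → 'sim'
k=6: add w[6]='j' → 'simj'
k=8: add w[1]='p' → 'simjp'
k=10: add w[3]='c' → 'simjpc'
k=12: add w[5]='b' → 'simjpcb'

'simjpcb'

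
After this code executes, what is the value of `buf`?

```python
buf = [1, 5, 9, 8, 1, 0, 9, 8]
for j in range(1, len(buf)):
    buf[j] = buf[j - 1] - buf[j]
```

[1, -4, -13, -21, -22, -22, -31, -39]

j=1: buf[1] = 1-5 = -4 → [1, -4, 9, 8, 1, 0, 9, 8]
j=2: buf[2] = (-4)-9 = -13 → [1, -4, -13, 8, 1, 0, 9, 8]
j=3: buf[3] = (-13)-8 = -21 → [1, -4, -13, -21, 1, 0, 9, 8]
j=4: buf[4] = (-21)-1 = -22 → [1, -4, -13, -21, -22, 0, 9, 8]
j=5: buf[5] = (-22)-0 = -22 → [1, -4, -13, -21, -22, -22, 9, 8]
j=6: buf[6] = (-22)-9 = -31 → [1, -4, -13, -21, -22, -22, -31, 8]
j=7: buf[7] = (-31)-8 = -39 → [1, -4, -13, -21, -22, -22, -31, -39]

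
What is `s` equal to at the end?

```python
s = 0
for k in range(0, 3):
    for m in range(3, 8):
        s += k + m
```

k=0,m=3: s = 0+3 = 3
k=0,m=4: s = 3+4 = 7
k=0,m=5: s = 7+5 = 12
k=0,m=6: s = 12+6 = 18
k=0,m=7: s = 18+7 = 25
k=1,m=3: s = 25+4 = 29
k=1,m=4: s = 29+5 = 34
k=1,m=5: s = 34+6 = 40
k=1,m=6: s = 40+7 = 47
k=1,m=7: s = 47+8 = 55
k=2,m=3: s = 55+5 = 60
k=2,m=4: s = 60+6 = 66
k=2,m=5: s = 66+7 = 73
k=2,m=6: s = 73+8 = 81
k=2,m=7: s = 81+9 = 90

90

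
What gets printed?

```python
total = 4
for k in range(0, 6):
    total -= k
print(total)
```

k=0: total = 4-0 = 4
k=1: total = 4-1 = 3
k=2: total = 3-2 = 1
k=3: total = 1-3 = -2
k=4: total = (-2)-4 = -6
k=5: total = (-6)-5 = -11

-11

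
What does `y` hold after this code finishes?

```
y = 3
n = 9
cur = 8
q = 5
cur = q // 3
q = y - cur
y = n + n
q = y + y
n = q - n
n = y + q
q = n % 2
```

18

cur = 5//3 = 1
q = 3-1 = 2
y = 9+9 = 18
q = 18+18 = 36
n = 36-9 = 27
n = 18+36 = 54
q = 54%2 = 0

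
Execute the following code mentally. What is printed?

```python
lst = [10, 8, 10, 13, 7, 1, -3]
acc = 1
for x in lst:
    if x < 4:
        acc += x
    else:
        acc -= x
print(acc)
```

x=10: not <4, acc = 1-10 = -9
x=8: not <4, acc = (-9)-8 = -17
x=10: not <4, acc = (-17)-10 = -27
x=13: not <4, acc = (-27)-13 = -40
x=7: not <4, acc = (-40)-7 = -47
x=1: <4, acc = (-47)+1 = -46
x=-3: <4, acc = (-46)+(-3) = -49

-49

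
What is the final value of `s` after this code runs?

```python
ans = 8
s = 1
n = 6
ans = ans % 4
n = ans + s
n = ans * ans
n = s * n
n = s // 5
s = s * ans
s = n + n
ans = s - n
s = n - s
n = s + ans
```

ans = 8%4 = 0
n = 0+1 = 1
n = 0*0 = 0
n = 1*0 = 0
n = 1//5 = 0
s = 1*0 = 0
s = 0+0 = 0
ans = 0-0 = 0
s = 0-0 = 0
n = 0+0 = 0

0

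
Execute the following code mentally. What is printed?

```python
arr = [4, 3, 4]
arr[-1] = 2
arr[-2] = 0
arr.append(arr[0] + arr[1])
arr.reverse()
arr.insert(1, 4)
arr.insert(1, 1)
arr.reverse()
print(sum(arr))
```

15

arr[-1] = 2 → [4, 3, 2]
arr[-2] = 0 → [4, 0, 2]
append arr[0]+arr[1] = 4+0 = 4 → [4, 0, 2, 4]
reverse → [4, 2, 0, 4]
insert 4 at 1 → [4, 4, 2, 0, 4]
insert 1 at 1 → [4, 1, 4, 2, 0, 4]
reverse → [4, 0, 2, 4, 1, 4]
sum = 15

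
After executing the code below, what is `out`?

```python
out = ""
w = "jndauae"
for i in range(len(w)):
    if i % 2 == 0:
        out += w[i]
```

i=0: add 'j' → 'j'
i=1: skip
i=2: add 'd' → 'jd'
i=3: skip
i=4: add 'u' → 'jdu'
i=5: skip
i=6: add 'e' → 'jdue'

'jdue'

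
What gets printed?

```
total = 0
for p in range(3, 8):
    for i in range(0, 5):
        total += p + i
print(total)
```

175

p=3,i=0: total = 0+3 = 3
p=3,i=1: total = 3+4 = 7
p=3,i=2: total = 7+5 = 12
p=3,i=3: total = 12+6 = 18
p=3,i=4: total = 18+7 = 25
p=4,i=0: total = 25+4 = 29
p=4,i=1: total = 29+5 = 34
p=4,i=2: total = 34+6 = 40
p=4,i=3: total = 40+7 = 47
p=4,i=4: total = 47+8 = 55
p=5,i=0: total = 55+5 = 60
p=5,i=1: total = 60+6 = 66
p=5,i=2: total = 66+7 = 73
p=5,i=3: total = 73+8 = 81
p=5,i=4: total = 81+9 = 90
p=6,i=0: total = 90+6 = 96
p=6,i=1: total = 96+7 = 103
p=6,i=2: total = 103+8 = 111
p=6,i=3: total = 111+9 = 120
p=6,i=4: total = 120+10 = 130
p=7,i=0: total = 130+7 = 137
p=7,i=1: total = 137+8 = 145
p=7,i=2: total = 145+9 = 154
p=7,i=3: total = 154+10 = 164
p=7,i=4: total = 164+11 = 175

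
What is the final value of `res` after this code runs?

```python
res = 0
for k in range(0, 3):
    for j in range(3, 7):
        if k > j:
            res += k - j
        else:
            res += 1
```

k=0,j=3: not 0>3, res = 0+1 = 1
k=0,j=4: not 0>4, res = 1+1 = 2
k=0,j=5: not 0>5, res = 2+1 = 3
k=0,j=6: not 0>6, res = 3+1 = 4
k=1,j=3: not 1>3, res = 4+1 = 5
k=1,j=4: not 1>4, res = 5+1 = 6
k=1,j=5: not 1>5, res = 6+1 = 7
k=1,j=6: not 1>6, res = 7+1 = 8
k=2,j=3: not 2>3, res = 8+1 = 9
k=2,j=4: not 2>4, res = 9+1 = 10
k=2,j=5: not 2>5, res = 10+1 = 11
k=2,j=6: not 2>6, res = 11+1 = 12

12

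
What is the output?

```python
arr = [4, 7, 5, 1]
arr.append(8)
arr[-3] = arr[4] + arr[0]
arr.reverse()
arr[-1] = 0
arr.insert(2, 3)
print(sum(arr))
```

31

append 8 → [4, 7, 5, 1, 8]
arr[-3] = arr[4]+arr[0] = 8+4 = 12 → [4, 7, 12, 1, 8]
reverse → [8, 1, 12, 7, 4]
arr[-1] = 0 → [8, 1, 12, 7, 0]
insert 3 at 2 → [8, 1, 3, 12, 7, 0]
sum = 31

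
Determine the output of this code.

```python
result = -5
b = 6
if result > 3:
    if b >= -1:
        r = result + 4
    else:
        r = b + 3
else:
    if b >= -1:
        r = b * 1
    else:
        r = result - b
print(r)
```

6

result=-5, b=6
result > 3 is False; b >= -1 is True
→ r = b * 1 = 6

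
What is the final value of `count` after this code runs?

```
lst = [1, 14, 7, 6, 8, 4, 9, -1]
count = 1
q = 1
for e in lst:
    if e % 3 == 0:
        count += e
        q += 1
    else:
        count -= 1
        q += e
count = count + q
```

e=1: not %3==0, count = 1-1 = 0; q=2
e=14: not %3==0, count = 0-1 = -1; q=16
e=7: not %3==0, count = (-1)-1 = -2; q=23
e=6: %3==0, count = (-2)+6 = 4; q=24
e=8: not %3==0, count = 4-1 = 3; q=32
e=4: not %3==0, count = 3-1 = 2; q=36
e=9: %3==0, count = 2+9 = 11; q=37
e=-1: not %3==0, count = 11-1 = 10; q=36
count+q = 10+36 = 46

46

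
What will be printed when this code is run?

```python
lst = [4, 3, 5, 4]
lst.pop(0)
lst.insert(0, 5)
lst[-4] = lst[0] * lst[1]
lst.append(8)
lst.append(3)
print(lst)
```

pop(0) removes 4 → [3, 5, 4]
insert 5 at 0 → [5, 3, 5, 4]
lst[-4] = lst[0]*lst[1] = 5*3 = 15 → [15, 3, 5, 4]
append 8 → [15, 3, 5, 4, 8]
append 3 → [15, 3, 5, 4, 8, 3]

[15, 3, 5, 4, 8, 3]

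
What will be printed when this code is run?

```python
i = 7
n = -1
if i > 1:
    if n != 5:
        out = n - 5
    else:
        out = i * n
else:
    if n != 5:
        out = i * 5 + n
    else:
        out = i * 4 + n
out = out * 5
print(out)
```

i=7, n=-1
i > 1 is True; n != 5 is True
→ out = n - 5 = -6
out = (-6)*5 = -30

-30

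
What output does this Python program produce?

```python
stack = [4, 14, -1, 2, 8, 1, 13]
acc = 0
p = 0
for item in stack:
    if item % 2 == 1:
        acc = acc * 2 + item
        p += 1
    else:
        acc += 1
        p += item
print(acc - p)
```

4

item=4: not odd, acc = 0+1 = 1; p=4
item=14: not odd, acc = 1+1 = 2; p=18
item=-1: odd, acc = 2*2+(-1) = 3; p=19
item=2: not odd, acc = 3+1 = 4; p=21
item=8: not odd, acc = 4+1 = 5; p=29
item=1: odd, acc = 5*2+1 = 11; p=30
item=13: odd, acc = 11*2+13 = 35; p=31
acc-p = 35-31 = 4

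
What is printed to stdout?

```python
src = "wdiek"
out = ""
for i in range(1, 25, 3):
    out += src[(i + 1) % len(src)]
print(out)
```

iwedkiwe

i=1: add src[2]='i' → 'i'
i=4: add src[0]='w' → 'iw'
i=7: add src[3]='e' → 'iwe'
i=10: add src[1]='d' → 'iwed'
i=13: add src[4]='k' → 'iwedk'
i=16: add src[2]='i' → 'iwedki'
i=19: add src[0]='w' → 'iwedkiw'
i=22: add src[3]='e' → 'iwedkiwe'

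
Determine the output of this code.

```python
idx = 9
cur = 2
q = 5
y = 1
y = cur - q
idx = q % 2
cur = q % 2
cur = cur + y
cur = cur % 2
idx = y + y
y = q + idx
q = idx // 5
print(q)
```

y = 2-5 = -3
idx = 5%2 = 1
cur = 5%2 = 1
cur = 1+(-3) = -2
cur = (-2)%2 = 0
idx = (-3)+(-3) = -6
y = 5+(-6) = -1
q = (-6)//5 = -2

-2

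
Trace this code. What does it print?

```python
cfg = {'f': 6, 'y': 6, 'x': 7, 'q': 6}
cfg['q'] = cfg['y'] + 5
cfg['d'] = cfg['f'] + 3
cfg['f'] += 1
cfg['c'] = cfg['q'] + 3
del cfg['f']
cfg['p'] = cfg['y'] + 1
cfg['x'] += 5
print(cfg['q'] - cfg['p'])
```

4

cfg['q'] = cfg['y']+5 = 11 → {'f': 6, 'y': 6, 'x': 7, 'q': 11}
cfg['d'] = cfg['f']+3 = 9 → {'f': 6, 'y': 6, 'x': 7, 'q': 11, 'd': 9}
cfg['f'] = 6+1 = 7 → {'f': 7, 'y': 6, 'x': 7, 'q': 11, 'd': 9}
cfg['c'] = cfg['q']+3 = 14 → {'f': 7, 'y': 6, 'x': 7, 'q': 11, 'd': 9, 'c': 14}
del 'f' → {'y': 6, 'x': 7, 'q': 11, 'd': 9, 'c': 14}
cfg['p'] = cfg['y']+1 = 7 → {'y': 6, 'x': 7, 'q': 11, 'd': 9, 'c': 14, 'p': 7}
cfg['x'] = 7+5 = 12 → {'y': 6, 'x': 12, 'q': 11, 'd': 9, 'c': 14, 'p': 7}
cfg['q']-cfg['p'] = 11-7 = 4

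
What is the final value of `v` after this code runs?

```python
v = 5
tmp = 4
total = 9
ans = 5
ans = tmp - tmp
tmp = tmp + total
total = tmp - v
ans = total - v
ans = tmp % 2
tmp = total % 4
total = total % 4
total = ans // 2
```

ans = 4-4 = 0
tmp = 4+9 = 13
total = 13-5 = 8
ans = 8-5 = 3
ans = 13%2 = 1
tmp = 8%4 = 0
total = 8%4 = 0
total = 1//2 = 0

5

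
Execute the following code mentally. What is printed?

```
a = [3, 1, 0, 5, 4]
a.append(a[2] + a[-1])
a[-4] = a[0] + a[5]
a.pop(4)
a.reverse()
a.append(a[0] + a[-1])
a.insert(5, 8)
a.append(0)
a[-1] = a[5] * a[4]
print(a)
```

append a[2]+a[-1] = 0+4 = 4 → [3, 1, 0, 5, 4, 4]
a[-4] = a[0]+a[5] = 3+4 = 7 → [3, 1, 7, 5, 4, 4]
pop(4) removes 4 → [3, 1, 7, 5, 4]
reverse → [4, 5, 7, 1, 3]
append a[0]+a[-1] = 4+3 = 7 → [4, 5, 7, 1, 3, 7]
insert 8 at 5 → [4, 5, 7, 1, 3, 8, 7]
append 0 → [4, 5, 7, 1, 3, 8, 7, 0]
a[-1] = a[5]*a[4] = 8*3 = 24 → [4, 5, 7, 1, 3, 8, 7, 24]

[4, 5, 7, 1, 3, 8, 7, 24]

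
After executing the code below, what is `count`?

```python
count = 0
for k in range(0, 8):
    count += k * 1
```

k=0: count = 0+0*1 = 0
k=1: count = 0+1*1 = 1
k=2: count = 1+2*1 = 3
k=3: count = 3+3*1 = 6
k=4: count = 6+4*1 = 10
k=5: count = 10+5*1 = 15
k=6: count = 15+6*1 = 21
k=7: count = 21+7*1 = 28

28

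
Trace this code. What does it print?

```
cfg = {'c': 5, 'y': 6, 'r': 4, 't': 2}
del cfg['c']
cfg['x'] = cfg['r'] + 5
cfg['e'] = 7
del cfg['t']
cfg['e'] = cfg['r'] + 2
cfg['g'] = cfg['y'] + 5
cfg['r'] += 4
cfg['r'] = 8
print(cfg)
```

del 'c' → {'y': 6, 'r': 4, 't': 2}
cfg['x'] = cfg['r']+5 = 9 → {'y': 6, 'r': 4, 't': 2, 'x': 9}
cfg['e'] = 7 → {'y': 6, 'r': 4, 't': 2, 'x': 9, 'e': 7}
del 't' → {'y': 6, 'r': 4, 'x': 9, 'e': 7}
cfg['e'] = cfg['r']+2 = 6 → {'y': 6, 'r': 4, 'x': 9, 'e': 6}
cfg['g'] = cfg['y']+5 = 11 → {'y': 6, 'r': 4, 'x': 9, 'e': 6, 'g': 11}
cfg['r'] = 4+4 = 8 → {'y': 6, 'r': 8, 'x': 9, 'e': 6, 'g': 11}
cfg['r'] = 8 → {'y': 6, 'r': 8, 'x': 9, 'e': 6, 'g': 11}

{'y': 6, 'r': 8, 'x': 9, 'e': 6, 'g': 11}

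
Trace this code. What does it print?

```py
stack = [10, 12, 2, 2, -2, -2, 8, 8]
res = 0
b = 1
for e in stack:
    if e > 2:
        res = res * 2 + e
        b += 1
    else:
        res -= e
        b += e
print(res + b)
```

157

e=10: >2, res = 0*2+10 = 10; b=2
e=12: >2, res = 10*2+12 = 32; b=3
e=2: not >2, res = 32-2 = 30; b=5
e=2: not >2, res = 30-2 = 28; b=7
e=-2: not >2, res = 28-(-2) = 30; b=5
e=-2: not >2, res = 30-(-2) = 32; b=3
e=8: >2, res = 32*2+8 = 72; b=4
e=8: >2, res = 72*2+8 = 152; b=5
res+b = 152+5 = 157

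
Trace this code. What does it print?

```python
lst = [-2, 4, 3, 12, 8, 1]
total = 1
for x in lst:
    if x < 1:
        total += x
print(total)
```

-1

x=-2: <1, total = 1+(-2) = -1
x=4: not <1
x=3: not <1
x=12: not <1
x=8: not <1
x=1: not <1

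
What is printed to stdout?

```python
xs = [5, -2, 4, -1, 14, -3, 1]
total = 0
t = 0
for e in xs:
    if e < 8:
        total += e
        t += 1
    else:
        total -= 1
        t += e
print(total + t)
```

e=5: <8, total = 0+5 = 5; t=1
e=-2: <8, total = 5+(-2) = 3; t=2
e=4: <8, total = 3+4 = 7; t=3
e=-1: <8, total = 7+(-1) = 6; t=4
e=14: not <8, total = 6-1 = 5; t=18
e=-3: <8, total = 5+(-3) = 2; t=19
e=1: <8, total = 2+1 = 3; t=20
total+t = 3+20 = 23

23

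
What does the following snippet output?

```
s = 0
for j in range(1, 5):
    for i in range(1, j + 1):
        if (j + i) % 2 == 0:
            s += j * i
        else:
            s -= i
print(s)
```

34

j=1,i=1: even sum, s = 0+1 = 1
j=2,i=1: odd sum, s = 1-1 = 0
j=2,i=2: even sum, s = 0+4 = 4
j=3,i=1: even sum, s = 4+3 = 7
j=3,i=2: odd sum, s = 7-2 = 5
j=3,i=3: even sum, s = 5+9 = 14
j=4,i=1: odd sum, s = 14-1 = 13
j=4,i=2: even sum, s = 13+8 = 21
j=4,i=3: odd sum, s = 21-3 = 18
j=4,i=4: even sum, s = 18+16 = 34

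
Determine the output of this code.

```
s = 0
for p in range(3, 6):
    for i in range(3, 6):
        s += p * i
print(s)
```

144

p=3,i=3: s = 0+9 = 9
p=3,i=4: s = 9+12 = 21
p=3,i=5: s = 21+15 = 36
p=4,i=3: s = 36+12 = 48
p=4,i=4: s = 48+16 = 64
p=4,i=5: s = 64+20 = 84
p=5,i=3: s = 84+15 = 99
p=5,i=4: s = 99+20 = 119
p=5,i=5: s = 119+25 = 144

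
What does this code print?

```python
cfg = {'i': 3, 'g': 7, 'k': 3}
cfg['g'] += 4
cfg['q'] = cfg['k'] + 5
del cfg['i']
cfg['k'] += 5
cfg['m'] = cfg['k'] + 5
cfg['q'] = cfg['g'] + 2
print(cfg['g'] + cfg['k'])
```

cfg['g'] = 7+4 = 11 → {'i': 3, 'g': 11, 'k': 3}
cfg['q'] = cfg['k']+5 = 8 → {'i': 3, 'g': 11, 'k': 3, 'q': 8}
del 'i' → {'g': 11, 'k': 3, 'q': 8}
cfg['k'] = 3+5 = 8 → {'g': 11, 'k': 8, 'q': 8}
cfg['m'] = cfg['k']+5 = 13 → {'g': 11, 'k': 8, 'q': 8, 'm': 13}
cfg['q'] = cfg['g']+2 = 13 → {'g': 11, 'k': 8, 'q': 13, 'm': 13}
cfg['g']+cfg['k'] = 11+8 = 19

19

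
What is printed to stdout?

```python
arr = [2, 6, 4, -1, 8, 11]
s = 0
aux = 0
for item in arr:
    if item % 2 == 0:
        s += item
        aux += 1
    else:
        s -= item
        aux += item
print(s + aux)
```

item=2: even, s = 0+2 = 2; aux=1
item=6: even, s = 2+6 = 8; aux=2
item=4: even, s = 8+4 = 12; aux=3
item=-1: not even, s = 12-(-1) = 13; aux=2
item=8: even, s = 13+8 = 21; aux=3
item=11: not even, s = 21-11 = 10; aux=14
s+aux = 10+14 = 24

24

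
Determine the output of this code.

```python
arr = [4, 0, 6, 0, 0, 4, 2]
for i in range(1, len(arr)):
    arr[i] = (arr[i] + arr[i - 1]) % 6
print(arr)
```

i=1: arr[1] = (0+4)%6 = 4 → [4, 4, 6, 0, 0, 4, 2]
i=2: arr[2] = (6+4)%6 = 4 → [4, 4, 4, 0, 0, 4, 2]
i=3: arr[3] = (0+4)%6 = 4 → [4, 4, 4, 4, 0, 4, 2]
i=4: arr[4] = (0+4)%6 = 4 → [4, 4, 4, 4, 4, 4, 2]
i=5: arr[5] = (4+4)%6 = 2 → [4, 4, 4, 4, 4, 2, 2]
i=6: arr[6] = (2+2)%6 = 4 → [4, 4, 4, 4, 4, 2, 4]

[4, 4, 4, 4, 4, 2, 4]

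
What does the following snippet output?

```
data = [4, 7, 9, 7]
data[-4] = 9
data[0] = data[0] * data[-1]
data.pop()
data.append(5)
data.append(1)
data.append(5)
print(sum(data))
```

90

data[-4] = 9 → [9, 7, 9, 7]
data[0] = data[0]*data[-1] = 9*7 = 63 → [63, 7, 9, 7]
pop() removes 7 → [63, 7, 9]
append 5 → [63, 7, 9, 5]
append 1 → [63, 7, 9, 5, 1]
append 5 → [63, 7, 9, 5, 1, 5]
sum = 90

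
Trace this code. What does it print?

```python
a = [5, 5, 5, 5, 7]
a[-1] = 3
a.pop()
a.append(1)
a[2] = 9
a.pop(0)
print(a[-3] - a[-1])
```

a[-1] = 3 → [5, 5, 5, 5, 3]
pop() removes 3 → [5, 5, 5, 5]
append 1 → [5, 5, 5, 5, 1]
a[2] = 9 → [5, 5, 9, 5, 1]
pop(0) removes 5 → [5, 9, 5, 1]
a[-3]-a[-1] = 9-1 = 8

8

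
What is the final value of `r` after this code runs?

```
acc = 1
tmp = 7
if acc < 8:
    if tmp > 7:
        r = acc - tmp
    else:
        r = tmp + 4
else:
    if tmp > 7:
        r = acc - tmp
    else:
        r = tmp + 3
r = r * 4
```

acc=1, tmp=7
acc < 8 is True; tmp > 7 is False
→ r = tmp + 4 = 11
r = 11*4 = 44

44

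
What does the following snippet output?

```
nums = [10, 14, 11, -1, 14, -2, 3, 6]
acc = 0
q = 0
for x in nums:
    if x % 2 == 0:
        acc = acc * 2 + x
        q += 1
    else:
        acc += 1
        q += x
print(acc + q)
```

x=10: even, acc = 0*2+10 = 10; q=1
x=14: even, acc = 10*2+14 = 34; q=2
x=11: not even, acc = 34+1 = 35; q=13
x=-1: not even, acc = 35+1 = 36; q=12
x=14: even, acc = 36*2+14 = 86; q=13
x=-2: even, acc = 86*2+(-2) = 170; q=14
x=3: not even, acc = 170+1 = 171; q=17
x=6: even, acc = 171*2+6 = 348; q=18
acc+q = 348+18 = 366

366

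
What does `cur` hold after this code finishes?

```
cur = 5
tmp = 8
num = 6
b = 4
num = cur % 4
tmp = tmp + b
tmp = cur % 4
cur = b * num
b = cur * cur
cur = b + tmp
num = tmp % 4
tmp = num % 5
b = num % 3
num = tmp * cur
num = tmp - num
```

num = 5%4 = 1
tmp = 8+4 = 12
tmp = 5%4 = 1
cur = 4*1 = 4
b = 4*4 = 16
cur = 16+1 = 17
num = 1%4 = 1
tmp = 1%5 = 1
b = 1%3 = 1
num = 1*17 = 17
num = 1-17 = -16

17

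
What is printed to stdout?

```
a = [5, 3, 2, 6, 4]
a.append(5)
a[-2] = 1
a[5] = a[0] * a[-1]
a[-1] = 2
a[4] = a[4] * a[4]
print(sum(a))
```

19

append 5 → [5, 3, 2, 6, 4, 5]
a[-2] = 1 → [5, 3, 2, 6, 1, 5]
a[5] = a[0]*a[-1] = 5*5 = 25 → [5, 3, 2, 6, 1, 25]
a[-1] = 2 → [5, 3, 2, 6, 1, 2]
a[4] = a[4]*a[4] = 1*1 = 1 → [5, 3, 2, 6, 1, 2]
sum = 19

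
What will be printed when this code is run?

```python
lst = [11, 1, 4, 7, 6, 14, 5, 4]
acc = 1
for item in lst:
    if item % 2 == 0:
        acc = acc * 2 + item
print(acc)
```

item=11: not even
item=1: not even
item=4: even, acc = 1*2+4 = 6
item=7: not even
item=6: even, acc = 6*2+6 = 18
item=14: even, acc = 18*2+14 = 50
item=5: not even
item=4: even, acc = 50*2+4 = 104

104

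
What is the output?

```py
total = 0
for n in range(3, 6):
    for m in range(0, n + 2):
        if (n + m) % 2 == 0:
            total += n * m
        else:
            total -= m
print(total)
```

n=3,m=0: odd sum, total = 0-0 = 0
n=3,m=1: even sum, total = 0+3 = 3
n=3,m=2: odd sum, total = 3-2 = 1
n=3,m=3: even sum, total = 1+9 = 10
n=3,m=4: odd sum, total = 10-4 = 6
n=4,m=0: even sum, total = 6+0 = 6
n=4,m=1: odd sum, total = 6-1 = 5
n=4,m=2: even sum, total = 5+8 = 13
n=4,m=3: odd sum, total = 13-3 = 10
n=4,m=4: even sum, total = 10+16 = 26
n=4,m=5: odd sum, total = 26-5 = 21
n=5,m=0: odd sum, total = 21-0 = 21
n=5,m=1: even sum, total = 21+5 = 26
n=5,m=2: odd sum, total = 26-2 = 24
n=5,m=3: even sum, total = 24+15 = 39
n=5,m=4: odd sum, total = 39-4 = 35
n=5,m=5: even sum, total = 35+25 = 60
n=5,m=6: odd sum, total = 60-6 = 54

54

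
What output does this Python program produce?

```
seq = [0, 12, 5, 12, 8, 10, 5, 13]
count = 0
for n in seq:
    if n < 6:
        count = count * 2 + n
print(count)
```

15

n=0: <6, count = 0*2+0 = 0
n=12: not <6
n=5: <6, count = 0*2+5 = 5
n=12: not <6
n=8: not <6
n=10: not <6
n=5: <6, count = 5*2+5 = 15
n=13: not <6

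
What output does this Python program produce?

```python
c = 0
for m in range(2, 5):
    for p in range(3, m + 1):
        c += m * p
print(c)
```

m=3,p=3: c = 0+9 = 9
m=4,p=3: c = 9+12 = 21
m=4,p=4: c = 21+16 = 37

37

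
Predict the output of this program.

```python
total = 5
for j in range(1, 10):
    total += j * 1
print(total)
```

50

j=1: total = 5+1*1 = 6
j=2: total = 6+2*1 = 8
j=3: total = 8+3*1 = 11
j=4: total = 11+4*1 = 15
j=5: total = 15+5*1 = 20
j=6: total = 20+6*1 = 26
j=7: total = 26+7*1 = 33
j=8: total = 33+8*1 = 41
j=9: total = 41+9*1 = 50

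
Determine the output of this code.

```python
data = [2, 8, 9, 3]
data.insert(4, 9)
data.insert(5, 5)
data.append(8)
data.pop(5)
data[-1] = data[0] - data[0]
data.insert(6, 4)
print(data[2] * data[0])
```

insert 9 at 4 → [2, 8, 9, 3, 9]
insert 5 at 5 → [2, 8, 9, 3, 9, 5]
append 8 → [2, 8, 9, 3, 9, 5, 8]
pop(5) removes 5 → [2, 8, 9, 3, 9, 8]
data[-1] = data[0]-data[0] = 2-2 = 0 → [2, 8, 9, 3, 9, 0]
insert 4 at 6 → [2, 8, 9, 3, 9, 0, 4]
data[2]*data[0] = 9*2 = 18

18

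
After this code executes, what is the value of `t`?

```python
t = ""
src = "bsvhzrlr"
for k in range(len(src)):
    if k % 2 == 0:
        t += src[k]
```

'bvzl'

k=0: add 'b' → 'b'
k=1: skip
k=2: add 'v' → 'bv'
k=3: skip
k=4: add 'z' → 'bvz'
k=5: skip
k=6: add 'l' → 'bvzl'
k=7: skip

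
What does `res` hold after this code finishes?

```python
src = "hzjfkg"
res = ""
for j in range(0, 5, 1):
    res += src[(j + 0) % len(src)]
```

'hzjfk'

j=0: add src[0]='h' → 'h'
j=1: add src[1]='z' → 'hz'
j=2: add src[2]='j' → 'hzj'
j=3: add src[3]='f' → 'hzjf'
j=4: add src[4]='k' → 'hzjfk'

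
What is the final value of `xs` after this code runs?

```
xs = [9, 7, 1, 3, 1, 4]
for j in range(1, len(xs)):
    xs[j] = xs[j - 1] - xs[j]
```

j=1: xs[1] = 9-7 = 2 → [9, 2, 1, 3, 1, 4]
j=2: xs[2] = 2-1 = 1 → [9, 2, 1, 3, 1, 4]
j=3: xs[3] = 1-3 = -2 → [9, 2, 1, -2, 1, 4]
j=4: xs[4] = (-2)-1 = -3 → [9, 2, 1, -2, -3, 4]
j=5: xs[5] = (-3)-4 = -7 → [9, 2, 1, -2, -3, -7]

[9, 2, 1, -2, -3, -7]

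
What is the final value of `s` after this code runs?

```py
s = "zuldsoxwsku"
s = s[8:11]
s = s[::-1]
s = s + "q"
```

slice [8:11] → 'sku'
reverse → 'uks'
+ 'q' → 'uksq'

'uksq'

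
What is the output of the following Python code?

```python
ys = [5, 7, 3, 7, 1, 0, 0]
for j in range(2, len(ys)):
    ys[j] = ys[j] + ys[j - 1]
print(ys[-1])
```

18

j=2: ys[2] = 3+7 = 10 → [5, 7, 10, 7, 1, 0, 0]
j=3: ys[3] = 7+10 = 17 → [5, 7, 10, 17, 1, 0, 0]
j=4: ys[4] = 1+17 = 18 → [5, 7, 10, 17, 18, 0, 0]
j=5: ys[5] = 0+18 = 18 → [5, 7, 10, 17, 18, 18, 0]
j=6: ys[6] = 0+18 = 18 → [5, 7, 10, 17, 18, 18, 18]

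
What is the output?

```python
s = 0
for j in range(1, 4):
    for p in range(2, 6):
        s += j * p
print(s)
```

j=1,p=2: s = 0+2 = 2
j=1,p=3: s = 2+3 = 5
j=1,p=4: s = 5+4 = 9
j=1,p=5: s = 9+5 = 14
j=2,p=2: s = 14+4 = 18
j=2,p=3: s = 18+6 = 24
j=2,p=4: s = 24+8 = 32
j=2,p=5: s = 32+10 = 42
j=3,p=2: s = 42+6 = 48
j=3,p=3: s = 48+9 = 57
j=3,p=4: s = 57+12 = 69
j=3,p=5: s = 69+15 = 84

84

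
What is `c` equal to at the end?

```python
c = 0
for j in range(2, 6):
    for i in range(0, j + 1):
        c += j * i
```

j=2,i=0: c = 0+0 = 0
j=2,i=1: c = 0+2 = 2
j=2,i=2: c = 2+4 = 6
j=3,i=0: c = 6+0 = 6
j=3,i=1: c = 6+3 = 9
j=3,i=2: c = 9+6 = 15
j=3,i=3: c = 15+9 = 24
j=4,i=0: c = 24+0 = 24
j=4,i=1: c = 24+4 = 28
j=4,i=2: c = 28+8 = 36
j=4,i=3: c = 36+12 = 48
j=4,i=4: c = 48+16 = 64
j=5,i=0: c = 64+0 = 64
j=5,i=1: c = 64+5 = 69
j=5,i=2: c = 69+10 = 79
j=5,i=3: c = 79+15 = 94
j=5,i=4: c = 94+20 = 114
j=5,i=5: c = 114+25 = 139

139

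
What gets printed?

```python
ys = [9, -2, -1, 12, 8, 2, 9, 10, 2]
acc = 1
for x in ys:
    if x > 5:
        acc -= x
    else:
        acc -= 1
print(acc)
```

-51

x=9: >5, acc = 1-9 = -8
x=-2: not >5, acc = (-8)-1 = -9
x=-1: not >5, acc = (-9)-1 = -10
x=12: >5, acc = (-10)-12 = -22
x=8: >5, acc = (-22)-8 = -30
x=2: not >5, acc = (-30)-1 = -31
x=9: >5, acc = (-31)-9 = -40
x=10: >5, acc = (-40)-10 = -50
x=2: not >5, acc = (-50)-1 = -51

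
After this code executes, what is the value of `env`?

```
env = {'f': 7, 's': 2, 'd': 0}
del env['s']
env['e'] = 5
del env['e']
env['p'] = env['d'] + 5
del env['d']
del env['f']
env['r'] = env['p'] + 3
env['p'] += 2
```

{'p': 7, 'r': 8}

del 's' → {'f': 7, 'd': 0}
env['e'] = 5 → {'f': 7, 'd': 0, 'e': 5}
del 'e' → {'f': 7, 'd': 0}
env['p'] = env['d']+5 = 5 → {'f': 7, 'd': 0, 'p': 5}
del 'd' → {'f': 7, 'p': 5}
del 'f' → {'p': 5}
env['r'] = env['p']+3 = 8 → {'p': 5, 'r': 8}
env['p'] = 5+2 = 7 → {'p': 7, 'r': 8}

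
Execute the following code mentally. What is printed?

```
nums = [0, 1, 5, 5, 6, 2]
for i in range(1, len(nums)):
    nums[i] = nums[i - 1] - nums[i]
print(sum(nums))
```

i=1: nums[1] = 0-1 = -1 → [0, -1, 5, 5, 6, 2]
i=2: nums[2] = (-1)-5 = -6 → [0, -1, -6, 5, 6, 2]
i=3: nums[3] = (-6)-5 = -11 → [0, -1, -6, -11, 6, 2]
i=4: nums[4] = (-11)-6 = -17 → [0, -1, -6, -11, -17, 2]
i=5: nums[5] = (-17)-2 = -19 → [0, -1, -6, -11, -17, -19]
sum = -54

-54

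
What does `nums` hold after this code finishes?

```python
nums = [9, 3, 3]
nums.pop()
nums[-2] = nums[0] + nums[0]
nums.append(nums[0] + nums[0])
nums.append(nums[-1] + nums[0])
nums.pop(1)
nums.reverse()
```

pop() removes 3 → [9, 3]
nums[-2] = nums[0]+nums[0] = 9+9 = 18 → [18, 3]
append nums[0]+nums[0] = 18+18 = 36 → [18, 3, 36]
append nums[-1]+nums[0] = 36+18 = 54 → [18, 3, 36, 54]
pop(1) removes 3 → [18, 36, 54]
reverse → [54, 36, 18]

[54, 36, 18]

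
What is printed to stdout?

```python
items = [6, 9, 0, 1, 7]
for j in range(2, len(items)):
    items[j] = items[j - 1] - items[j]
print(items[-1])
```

1

j=2: items[2] = 9-0 = 9 → [6, 9, 9, 1, 7]
j=3: items[3] = 9-1 = 8 → [6, 9, 9, 8, 7]
j=4: items[4] = 8-7 = 1 → [6, 9, 9, 8, 1]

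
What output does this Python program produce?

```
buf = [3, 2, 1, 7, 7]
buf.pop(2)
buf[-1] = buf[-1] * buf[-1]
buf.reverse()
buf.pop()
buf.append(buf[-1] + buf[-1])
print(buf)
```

[49, 7, 2, 4]

pop(2) removes 1 → [3, 2, 7, 7]
buf[-1] = buf[-1]*buf[-1] = 7*7 = 49 → [3, 2, 7, 49]
reverse → [49, 7, 2, 3]
pop() removes 3 → [49, 7, 2]
append buf[-1]+buf[-1] = 2+2 = 4 → [49, 7, 2, 4]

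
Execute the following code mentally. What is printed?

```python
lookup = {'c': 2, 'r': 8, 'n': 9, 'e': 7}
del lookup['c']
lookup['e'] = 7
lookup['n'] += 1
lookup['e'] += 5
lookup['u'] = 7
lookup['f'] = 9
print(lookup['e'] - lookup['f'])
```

3

del 'c' → {'r': 8, 'n': 9, 'e': 7}
lookup['e'] = 7 → {'r': 8, 'n': 9, 'e': 7}
lookup['n'] = 9+1 = 10 → {'r': 8, 'n': 10, 'e': 7}
lookup['e'] = 7+5 = 12 → {'r': 8, 'n': 10, 'e': 12}
lookup['u'] = 7 → {'r': 8, 'n': 10, 'e': 12, 'u': 7}
lookup['f'] = 9 → {'r': 8, 'n': 10, 'e': 12, 'u': 7, 'f': 9}
lookup['e']-lookup['f'] = 12-9 = 3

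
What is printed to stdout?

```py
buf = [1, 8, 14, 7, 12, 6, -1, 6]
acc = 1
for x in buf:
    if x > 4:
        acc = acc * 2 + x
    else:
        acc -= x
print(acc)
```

604

x=1: not >4, acc = 1-1 = 0
x=8: >4, acc = 0*2+8 = 8
x=14: >4, acc = 8*2+14 = 30
x=7: >4, acc = 30*2+7 = 67
x=12: >4, acc = 67*2+12 = 146
x=6: >4, acc = 146*2+6 = 298
x=-1: not >4, acc = 298-(-1) = 299
x=6: >4, acc = 299*2+6 = 604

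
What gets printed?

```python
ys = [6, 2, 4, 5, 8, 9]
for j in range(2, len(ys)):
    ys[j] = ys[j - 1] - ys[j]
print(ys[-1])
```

-24

j=2: ys[2] = 2-4 = -2 → [6, 2, -2, 5, 8, 9]
j=3: ys[3] = (-2)-5 = -7 → [6, 2, -2, -7, 8, 9]
j=4: ys[4] = (-7)-8 = -15 → [6, 2, -2, -7, -15, 9]
j=5: ys[5] = (-15)-9 = -24 → [6, 2, -2, -7, -15, -24]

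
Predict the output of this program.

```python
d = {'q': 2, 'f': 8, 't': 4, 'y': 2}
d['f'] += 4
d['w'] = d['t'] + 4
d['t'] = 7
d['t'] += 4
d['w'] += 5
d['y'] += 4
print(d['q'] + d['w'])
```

15

d['f'] = 8+4 = 12 → {'q': 2, 'f': 12, 't': 4, 'y': 2}
d['w'] = d['t']+4 = 8 → {'q': 2, 'f': 12, 't': 4, 'y': 2, 'w': 8}
d['t'] = 7 → {'q': 2, 'f': 12, 't': 7, 'y': 2, 'w': 8}
d['t'] = 7+4 = 11 → {'q': 2, 'f': 12, 't': 11, 'y': 2, 'w': 8}
d['w'] = 8+5 = 13 → {'q': 2, 'f': 12, 't': 11, 'y': 2, 'w': 13}
d['y'] = 2+4 = 6 → {'q': 2, 'f': 12, 't': 11, 'y': 6, 'w': 13}
d['q']+d['w'] = 2+13 = 15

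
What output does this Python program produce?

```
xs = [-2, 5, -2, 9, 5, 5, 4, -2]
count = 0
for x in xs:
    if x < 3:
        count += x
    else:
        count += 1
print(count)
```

x=-2: <3, count = 0+(-2) = -2
x=5: not <3, count = (-2)+1 = -1
x=-2: <3, count = (-1)+(-2) = -3
x=9: not <3, count = (-3)+1 = -2
x=5: not <3, count = (-2)+1 = -1
x=5: not <3, count = (-1)+1 = 0
x=4: not <3, count = 0+1 = 1
x=-2: <3, count = 1+(-2) = -1

-1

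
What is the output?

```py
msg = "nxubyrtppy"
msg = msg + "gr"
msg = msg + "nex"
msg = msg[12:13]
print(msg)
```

n

+ 'gr' → 'nxubyrtppygr'
+ 'nex' → 'nxubyrtppygrnex'
slice [12:13] → 'n'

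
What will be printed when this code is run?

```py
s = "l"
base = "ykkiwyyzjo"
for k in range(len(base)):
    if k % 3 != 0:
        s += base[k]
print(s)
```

k=0: skip
k=1: add 'k' → 'lk'
k=2: add 'k' → 'lkk'
k=3: skip
k=4: add 'w' → 'lkkw'
k=5: add 'y' → 'lkkwy'
k=6: skip
k=7: add 'z' → 'lkkwyz'
k=8: add 'j' → 'lkkwyzj'
k=9: skip

lkkwyzj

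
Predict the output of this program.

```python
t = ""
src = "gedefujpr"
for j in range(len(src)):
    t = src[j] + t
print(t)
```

rpjufedeg

j=0: prepend 'g' → 'g'
j=1: prepend 'e' → 'eg'
j=2: prepend 'd' → 'deg'
j=3: prepend 'e' → 'edeg'
j=4: prepend 'f' → 'fedeg'
j=5: prepend 'u' → 'ufedeg'
j=6: prepend 'j' → 'jufedeg'
j=7: prepend 'p' → 'pjufedeg'
j=8: prepend 'r' → 'rpjufedeg'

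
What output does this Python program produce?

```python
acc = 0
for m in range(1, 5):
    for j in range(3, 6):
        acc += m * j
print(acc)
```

120

m=1,j=3: acc = 0+3 = 3
m=1,j=4: acc = 3+4 = 7
m=1,j=5: acc = 7+5 = 12
m=2,j=3: acc = 12+6 = 18
m=2,j=4: acc = 18+8 = 26
m=2,j=5: acc = 26+10 = 36
m=3,j=3: acc = 36+9 = 45
m=3,j=4: acc = 45+12 = 57
m=3,j=5: acc = 57+15 = 72
m=4,j=3: acc = 72+12 = 84
m=4,j=4: acc = 84+16 = 100
m=4,j=5: acc = 100+20 = 120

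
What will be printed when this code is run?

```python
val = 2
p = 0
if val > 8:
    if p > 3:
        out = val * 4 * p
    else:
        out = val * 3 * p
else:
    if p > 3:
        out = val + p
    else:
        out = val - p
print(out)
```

2

val=2, p=0
val > 8 is False; p > 3 is False
→ out = val - p = 2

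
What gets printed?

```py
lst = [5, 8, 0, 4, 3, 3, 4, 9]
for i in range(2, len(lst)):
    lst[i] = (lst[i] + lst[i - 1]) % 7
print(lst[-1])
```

i=2: lst[2] = (0+8)%7 = 1 → [5, 8, 1, 4, 3, 3, 4, 9]
i=3: lst[3] = (4+1)%7 = 5 → [5, 8, 1, 5, 3, 3, 4, 9]
i=4: lst[4] = (3+5)%7 = 1 → [5, 8, 1, 5, 1, 3, 4, 9]
i=5: lst[5] = (3+1)%7 = 4 → [5, 8, 1, 5, 1, 4, 4, 9]
i=6: lst[6] = (4+4)%7 = 1 → [5, 8, 1, 5, 1, 4, 1, 9]
i=7: lst[7] = (9+1)%7 = 3 → [5, 8, 1, 5, 1, 4, 1, 3]

3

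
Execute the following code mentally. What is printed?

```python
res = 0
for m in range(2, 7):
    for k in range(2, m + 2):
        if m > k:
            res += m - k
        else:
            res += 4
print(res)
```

60

m=2,k=2: not 2>2, res = 0+4 = 4
m=2,k=3: not 2>3, res = 4+4 = 8
m=3,k=2: 3>2, res = 8+1 = 9
m=3,k=3: not 3>3, res = 9+4 = 13
m=3,k=4: not 3>4, res = 13+4 = 17
m=4,k=2: 4>2, res = 17+2 = 19
m=4,k=3: 4>3, res = 19+1 = 20
m=4,k=4: not 4>4, res = 20+4 = 24
m=4,k=5: not 4>5, res = 24+4 = 28
m=5,k=2: 5>2, res = 28+3 = 31
m=5,k=3: 5>3, res = 31+2 = 33
m=5,k=4: 5>4, res = 33+1 = 34
m=5,k=5: not 5>5, res = 34+4 = 38
m=5,k=6: not 5>6, res = 38+4 = 42
m=6,k=2: 6>2, res = 42+4 = 46
m=6,k=3: 6>3, res = 46+3 = 49
m=6,k=4: 6>4, res = 49+2 = 51
m=6,k=5: 6>5, res = 51+1 = 52
m=6,k=6: not 6>6, res = 52+4 = 56
m=6,k=7: not 6>7, res = 56+4 = 60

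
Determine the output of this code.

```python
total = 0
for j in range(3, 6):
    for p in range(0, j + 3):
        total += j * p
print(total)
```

j=3,p=0: total = 0+0 = 0
j=3,p=1: total = 0+3 = 3
j=3,p=2: total = 3+6 = 9
j=3,p=3: total = 9+9 = 18
j=3,p=4: total = 18+12 = 30
j=3,p=5: total = 30+15 = 45
j=4,p=0: total = 45+0 = 45
j=4,p=1: total = 45+4 = 49
j=4,p=2: total = 49+8 = 57
j=4,p=3: total = 57+12 = 69
j=4,p=4: total = 69+16 = 85
j=4,p=5: total = 85+20 = 105
j=4,p=6: total = 105+24 = 129
j=5,p=0: total = 129+0 = 129
j=5,p=1: total = 129+5 = 134
j=5,p=2: total = 134+10 = 144
j=5,p=3: total = 144+15 = 159
j=5,p=4: total = 159+20 = 179
j=5,p=5: total = 179+25 = 204
j=5,p=6: total = 204+30 = 234
j=5,p=7: total = 234+35 = 269

269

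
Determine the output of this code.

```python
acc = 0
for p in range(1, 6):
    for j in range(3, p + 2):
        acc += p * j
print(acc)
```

p=2,j=3: acc = 0+6 = 6
p=3,j=3: acc = 6+9 = 15
p=3,j=4: acc = 15+12 = 27
p=4,j=3: acc = 27+12 = 39
p=4,j=4: acc = 39+16 = 55
p=4,j=5: acc = 55+20 = 75
p=5,j=3: acc = 75+15 = 90
p=5,j=4: acc = 90+20 = 110
p=5,j=5: acc = 110+25 = 135
p=5,j=6: acc = 135+30 = 165

165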